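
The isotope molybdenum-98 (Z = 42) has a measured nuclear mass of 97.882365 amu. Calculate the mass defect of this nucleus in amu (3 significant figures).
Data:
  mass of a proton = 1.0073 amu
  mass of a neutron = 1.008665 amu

0.909 amu

Mass of separated nucleons = 42(1.0073) + 56(1.008665) = 42.3066 + 56.485240 = 98.791840 amu
Δm = 98.791840 − 97.882365 = 0.909475 amu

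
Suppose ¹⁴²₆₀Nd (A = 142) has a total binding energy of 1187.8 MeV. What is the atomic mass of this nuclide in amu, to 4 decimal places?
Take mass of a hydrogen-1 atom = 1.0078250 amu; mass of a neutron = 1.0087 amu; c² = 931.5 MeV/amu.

Mass defect = 1187.8 MeV / (931.5 MeV/amu) = 1.275148 amu
Constituent mass = 60(1.0078250) + 82(1.0087) = 143.1829000 amu
Atomic mass = 143.1829000 − 1.275148 = 141.9077520 amu ≈ 141.9078 amu (to 4 decimal places)

141.9078 amu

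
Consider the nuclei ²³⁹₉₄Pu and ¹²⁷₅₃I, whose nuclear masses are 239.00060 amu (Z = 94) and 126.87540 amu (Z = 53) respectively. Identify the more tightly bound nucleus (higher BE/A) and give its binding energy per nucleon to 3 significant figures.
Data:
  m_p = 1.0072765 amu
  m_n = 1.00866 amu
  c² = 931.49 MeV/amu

¹²⁷₅₃I; 8.44 MeV/nucleon

²³⁹₉₄Pu: Σm = 94(1.0072765) + 145(1.00866) = 240.9396910 amu; Δm = 1.9390910 amu; E_B = 1806.244 MeV; E_B/A = 7.558 MeV
¹²⁷₅₃I: Σm = 53(1.0072765) + 74(1.00866) = 128.0264945 amu; Δm = 1.1510945 amu; E_B = 1072.2 MeV; E_B/A = 8.443 MeV
¹²⁷₅₃I has the higher binding energy per nucleon, so it is the more tightly bound nucleus.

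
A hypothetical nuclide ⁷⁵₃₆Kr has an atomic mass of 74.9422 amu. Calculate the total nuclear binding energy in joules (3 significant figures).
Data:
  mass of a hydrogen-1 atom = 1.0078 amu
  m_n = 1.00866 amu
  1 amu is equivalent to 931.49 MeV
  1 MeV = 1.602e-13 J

Z = 36, so N = A − Z = 75 − 36 = 39.
Total constituent mass: 36 × 1.0078 + 39 × 1.00866 = 75.61854 amu
Δm = 75.61854 − 74.9422 = 0.67634 amu
Binding energy = Δm·c² = 0.67634 × 931.49 MeV/amu = 630.004 MeV
In joules: 630.004 MeV × 1.602e-13 J/MeV = 1.0093e-10 J

1.01e-10 J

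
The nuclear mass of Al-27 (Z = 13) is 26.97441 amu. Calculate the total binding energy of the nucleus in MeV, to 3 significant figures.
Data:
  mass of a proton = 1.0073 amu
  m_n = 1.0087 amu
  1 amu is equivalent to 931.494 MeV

Z = 13, so N = A − Z = 27 − 13 = 14.
Total constituent mass: 13 × 1.0073 + 14 × 1.0087 = 27.2167 amu
Mass defect Δm = 27.2167 − 26.97441 = 0.24229 amu
E_B = 0.24229 × 931.494 = 225.692 MeV

226 MeV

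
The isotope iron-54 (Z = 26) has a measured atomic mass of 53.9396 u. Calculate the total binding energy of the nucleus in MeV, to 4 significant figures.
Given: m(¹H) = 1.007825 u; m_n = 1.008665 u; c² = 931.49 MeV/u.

471.8 MeV

The nucleus contains 26 protons and 54 − 26 = 28 neutrons.
Total constituent mass: 26 × 1.007825 + 28 × 1.008665 = 54.446070 u
The mass defect is 54.446070 − 53.9396 = 0.506470 u.
E_B = 0.506470 × 931.49 = 471.772 MeV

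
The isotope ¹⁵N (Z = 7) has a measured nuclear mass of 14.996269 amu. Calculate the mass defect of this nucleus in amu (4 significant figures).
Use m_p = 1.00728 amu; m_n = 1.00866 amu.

0.1240 amu

Total constituent mass: 7 × 1.00728 + 8 × 1.00866 = 15.12024 amu
Δm = 15.12024 − 14.996269 = 0.123971 amu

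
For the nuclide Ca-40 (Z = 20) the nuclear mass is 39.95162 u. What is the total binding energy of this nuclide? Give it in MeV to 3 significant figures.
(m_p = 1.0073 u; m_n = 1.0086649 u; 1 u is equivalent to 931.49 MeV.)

342 MeV

Z = 20, so N = A − Z = 40 − 20 = 20.
Total constituent mass: 20 × 1.0073 + 20 × 1.0086649 = 40.3192980 u
Δm = 40.3192980 − 39.95162 = 0.3676780 u
Converting to energy: 0.3676780 u × 931.49 MeV/u = 342.488 MeV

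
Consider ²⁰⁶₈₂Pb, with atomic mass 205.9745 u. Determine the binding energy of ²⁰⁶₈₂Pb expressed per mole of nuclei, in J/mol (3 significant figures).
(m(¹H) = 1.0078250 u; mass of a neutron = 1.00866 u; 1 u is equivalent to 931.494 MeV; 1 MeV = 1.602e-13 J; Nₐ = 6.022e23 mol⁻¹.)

Mass of separated nucleons = 82(1.0078250) + 124(1.00866) = 82.6416500 + 125.07384 = 207.7154900 u
Δm = 207.7154900 − 205.9745 = 1.7409900 u
Converting to energy: 1.7409900 u × 931.494 MeV/u = 1621.72 MeV
Per nucleus in joules: 1621.72 MeV × 1.602e-13 J/MeV = 2.5980e-10 J
Per mole: 2.5980e-10 J × 6.022e23 mol⁻¹ = 1.5645e+14 J/mol

1.56e+14 J/mol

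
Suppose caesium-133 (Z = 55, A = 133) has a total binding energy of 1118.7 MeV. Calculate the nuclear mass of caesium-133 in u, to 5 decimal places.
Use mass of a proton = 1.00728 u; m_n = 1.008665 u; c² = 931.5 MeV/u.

132.87530 u

Mass defect = 1118.7 MeV / (931.5 MeV/u) = 1.2009662 u
Constituent mass = 55(1.00728) + 78(1.008665) = 134.076270 u
Nuclear mass = 134.076270 − 1.2009662 = 132.8753038 u ≈ 132.87530 u (to 5 decimal places)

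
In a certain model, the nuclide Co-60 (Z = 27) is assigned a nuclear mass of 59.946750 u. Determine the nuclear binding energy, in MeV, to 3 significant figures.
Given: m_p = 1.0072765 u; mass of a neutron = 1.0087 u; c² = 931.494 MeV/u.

500 MeV

Z = 27, so N = A − Z = 60 − 27 = 33.
Σm = 27·m_p + 33·m_n = 27.1964655 + 33.2871 = 60.4835655 u
Mass defect Δm = 60.4835655 − 59.946750 = 0.5368155 u
Binding energy = Δm·c² = 0.5368155 × 931.494 MeV/u = 500.040 MeV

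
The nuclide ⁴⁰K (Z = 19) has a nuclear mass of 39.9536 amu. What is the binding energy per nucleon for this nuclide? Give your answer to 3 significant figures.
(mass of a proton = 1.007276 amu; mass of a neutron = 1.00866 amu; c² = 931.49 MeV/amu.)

8.53 MeV/nucleon

Σm = 19·m_p + 21·m_n = 19.138244 + 21.18186 = 40.320104 amu
Mass defect Δm = 40.320104 − 39.9536 = 0.366504 amu
E_B = 0.366504 × 931.49 = 341.395 MeV
Per nucleon: 341.395 / 40 = 8.5349 MeV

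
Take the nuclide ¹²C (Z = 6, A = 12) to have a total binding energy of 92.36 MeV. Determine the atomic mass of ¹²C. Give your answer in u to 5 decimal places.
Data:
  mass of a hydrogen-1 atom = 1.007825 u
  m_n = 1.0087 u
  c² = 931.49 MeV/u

Mass defect = 92.36 MeV / (931.49 MeV/u) = 0.0991530 u
Constituent mass = 6(1.007825) + 6(1.0087) = 12.099150 u
Atomic mass = 12.099150 − 0.0991530 = 11.9999970 u ≈ 12.00000 u (to 5 decimal places)

12.00000 u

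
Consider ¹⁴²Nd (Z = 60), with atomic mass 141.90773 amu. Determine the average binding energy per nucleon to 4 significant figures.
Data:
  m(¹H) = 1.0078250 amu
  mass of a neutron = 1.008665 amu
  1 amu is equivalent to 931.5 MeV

Z = 60, so N = A − Z = 142 − 60 = 82.
Σm = 60·m(¹H) + 82·m_n = 60.4695000 + 82.710530 = 143.1800300 amu
The mass defect is 143.1800300 − 141.90773 = 1.2723000 amu.
Binding energy = Δm·c² = 1.2723000 × 931.5 MeV/amu = 1185.15 MeV
BE/A = 1185.15 MeV / 142 = 8.346 MeV/nucleon

8.346 MeV/nucleon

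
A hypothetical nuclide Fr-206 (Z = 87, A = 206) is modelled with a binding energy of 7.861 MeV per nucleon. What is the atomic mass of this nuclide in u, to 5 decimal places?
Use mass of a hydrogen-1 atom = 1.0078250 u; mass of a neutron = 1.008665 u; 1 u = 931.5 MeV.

Total binding energy = 206 × 7.861 = 1619.366 MeV
Mass defect = 1619.366 MeV / (931.5 MeV/u) = 1.7384498 u
Constituent mass = 87(1.0078250) + 119(1.008665) = 207.7119100 u
Atomic mass = 207.7119100 − 1.7384498 = 205.9734602 u ≈ 205.97346 u (to 5 decimal places)

205.97346 u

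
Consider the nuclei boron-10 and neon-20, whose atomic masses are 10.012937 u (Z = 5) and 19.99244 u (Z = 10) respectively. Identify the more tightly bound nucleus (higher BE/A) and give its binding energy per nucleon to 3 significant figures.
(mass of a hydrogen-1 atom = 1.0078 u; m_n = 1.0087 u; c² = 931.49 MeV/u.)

neon-20; 8.04 MeV/nucleon

boron-10: Σm = 5(1.0078) + 5(1.0087) = 10.0825 u; Δm = 0.069563 u; E_B = 64.797 MeV; E_B/A = 6.480 MeV
neon-20: Σm = 10(1.0078) + 10(1.0087) = 20.1650 u; Δm = 0.17256 u; E_B = 160.74 MeV; E_B/A = 8.037 MeV
neon-20 has the higher binding energy per nucleon, so it is the more tightly bound nucleus.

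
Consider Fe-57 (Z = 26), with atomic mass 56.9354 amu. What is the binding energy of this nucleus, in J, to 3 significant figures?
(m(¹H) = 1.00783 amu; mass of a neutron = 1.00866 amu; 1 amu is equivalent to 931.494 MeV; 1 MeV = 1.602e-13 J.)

8.01e-11 J

Σm = 26·m(¹H) + 31·m_n = 26.20358 + 31.26846 = 57.47204 amu
The mass defect is 57.47204 − 56.9354 = 0.53664 amu.
Converting to energy: 0.53664 amu × 931.494 MeV/amu = 499.877 MeV
In joules: 499.877 MeV × 1.602e-13 J/MeV = 8.0080e-11 J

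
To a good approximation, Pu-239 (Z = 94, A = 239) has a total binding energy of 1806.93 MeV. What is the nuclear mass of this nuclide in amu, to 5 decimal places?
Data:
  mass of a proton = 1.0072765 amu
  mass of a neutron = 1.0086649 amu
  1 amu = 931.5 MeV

239.00059 amu

Mass defect = 1806.93 MeV / (931.5 MeV/amu) = 1.9398068 amu
Constituent mass = 94(1.0072765) + 145(1.0086649) = 240.9404015 amu
Nuclear mass = 240.9404015 − 1.9398068 = 239.0005947 amu ≈ 239.00059 amu (to 5 decimal places)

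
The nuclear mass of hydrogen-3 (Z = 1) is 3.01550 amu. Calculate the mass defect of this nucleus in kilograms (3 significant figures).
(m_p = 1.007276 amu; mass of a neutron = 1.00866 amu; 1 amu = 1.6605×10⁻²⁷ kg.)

1.51e-29 kg

Total constituent mass: 1 × 1.007276 + 2 × 1.00866 = 3.024596 amu
Δm = 3.024596 − 3.01550 = 0.009096 amu
In SI units: 0.009096 amu × 1.6605×10⁻²⁷ kg/amu = 1.5104e-29 kg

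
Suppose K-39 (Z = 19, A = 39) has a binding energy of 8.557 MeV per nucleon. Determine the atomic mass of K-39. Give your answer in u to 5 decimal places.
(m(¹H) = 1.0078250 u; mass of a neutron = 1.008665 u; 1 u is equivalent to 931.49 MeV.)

Total binding energy = 39 × 8.557 = 333.723 MeV
Mass defect = 333.723 MeV / (931.49 MeV/u) = 0.3582679 u
Constituent mass = 19(1.0078250) + 20(1.008665) = 39.3219750 u
Atomic mass = 39.3219750 − 0.3582679 = 38.9637071 u ≈ 38.96371 u (to 5 decimal places)

38.96371 u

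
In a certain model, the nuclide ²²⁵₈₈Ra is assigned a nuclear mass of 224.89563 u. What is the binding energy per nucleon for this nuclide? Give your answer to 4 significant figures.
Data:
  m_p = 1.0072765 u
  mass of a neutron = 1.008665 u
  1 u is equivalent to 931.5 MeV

The nucleus contains 88 protons and 225 − 88 = 137 neutrons.
Σm = 88·m_p + 137·m_n = 88.6403320 + 138.187105 = 226.8274370 u
Mass defect Δm = 226.8274370 − 224.89563 = 1.9318070 u
E_B = 1.9318070 × 931.5 = 1799.48 MeV
Per nucleon: 1799.48 / 225 = 7.998 MeV

7.998 MeV/nucleon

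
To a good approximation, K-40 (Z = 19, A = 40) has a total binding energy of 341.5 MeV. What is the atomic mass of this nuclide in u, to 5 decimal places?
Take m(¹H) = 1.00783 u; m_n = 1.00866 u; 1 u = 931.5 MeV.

Mass defect = 341.5 MeV / (931.5 MeV/u) = 0.3666130 u
Constituent mass = 19(1.00783) + 21(1.00866) = 40.33063 u
Atomic mass = 40.33063 − 0.3666130 = 39.9640170 u ≈ 39.96402 u (to 5 decimal places)

39.96402 u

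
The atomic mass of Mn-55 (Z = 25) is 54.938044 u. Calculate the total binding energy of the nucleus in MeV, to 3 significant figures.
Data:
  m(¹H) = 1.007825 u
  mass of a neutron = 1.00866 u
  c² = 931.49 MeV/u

Z = 25, so N = A − Z = 55 − 25 = 30.
Mass of separated nucleons = 25(1.007825) + 30(1.00866) = 25.195625 + 30.25980 = 55.455425 u
Δm = 55.455425 − 54.938044 = 0.517381 u
Converting to energy: 0.517381 u × 931.49 MeV/u = 481.935 MeV

482 MeV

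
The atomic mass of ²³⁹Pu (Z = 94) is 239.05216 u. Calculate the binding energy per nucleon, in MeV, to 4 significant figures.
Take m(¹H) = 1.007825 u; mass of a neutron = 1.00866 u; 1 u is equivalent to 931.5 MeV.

Σm = 94·m(¹H) + 145·m_n = 94.735550 + 146.25570 = 240.991250 u
Mass defect Δm = 240.991250 − 239.05216 = 1.939090 u
Converting to energy: 1.939090 u × 931.5 MeV/u = 1806.26 MeV
BE/A = 1806.26 MeV / 239 = 7.558 MeV/nucleon

7.558 MeV/nucleon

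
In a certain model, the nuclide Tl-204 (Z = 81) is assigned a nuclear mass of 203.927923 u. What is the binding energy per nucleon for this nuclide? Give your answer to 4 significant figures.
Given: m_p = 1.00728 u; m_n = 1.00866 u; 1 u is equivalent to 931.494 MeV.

7.885 MeV/nucleon

Σm = 81·m_p + 123·m_n = 81.58968 + 124.06518 = 205.65486 u
Mass defect Δm = 205.65486 − 203.927923 = 1.726937 u
E_B = 1.726937 × 931.494 = 1608.63 MeV
BE/A = 1608.63 MeV / 204 = 7.885 MeV/nucleon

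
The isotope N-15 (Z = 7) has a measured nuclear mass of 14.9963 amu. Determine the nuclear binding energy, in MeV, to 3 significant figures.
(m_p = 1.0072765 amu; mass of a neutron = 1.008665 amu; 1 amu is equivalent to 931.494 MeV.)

Z = 7, so N = A − Z = 15 − 7 = 8.
Mass of separated nucleons = 7(1.0072765) + 8(1.008665) = 7.0509355 + 8.069320 = 15.1202555 amu
Δm = 15.1202555 − 14.9963 = 0.1239555 amu
Binding energy = Δm·c² = 0.1239555 × 931.494 MeV/amu = 115.464 MeV

115 MeV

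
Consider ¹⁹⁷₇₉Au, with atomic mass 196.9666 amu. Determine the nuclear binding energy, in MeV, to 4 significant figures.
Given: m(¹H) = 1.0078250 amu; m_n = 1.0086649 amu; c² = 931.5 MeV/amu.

1559 MeV

Z = 79, so N = A − Z = 197 − 79 = 118.
Mass of separated nucleons = 79(1.0078250) + 118(1.0086649) = 79.6181750 + 119.0224582 = 198.6406332 amu
Mass defect Δm = 198.6406332 − 196.9666 = 1.6740332 amu
Converting to energy: 1.6740332 amu × 931.5 MeV/amu = 1559.36 MeV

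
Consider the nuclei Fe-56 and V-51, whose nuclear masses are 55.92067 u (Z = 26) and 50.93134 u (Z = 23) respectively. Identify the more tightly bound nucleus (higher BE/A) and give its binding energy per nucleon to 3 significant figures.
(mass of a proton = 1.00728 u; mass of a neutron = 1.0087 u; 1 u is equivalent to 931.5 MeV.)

Fe-56; 8.81 MeV/nucleon

Fe-56: Σm = 26(1.00728) + 30(1.0087) = 56.45028 u; Δm = 0.52961 u; E_B = 493.33 MeV; E_B/A = 8.809 MeV
V-51: Σm = 23(1.00728) + 28(1.0087) = 51.41104 u; Δm = 0.47970 u; E_B = 446.84 MeV; E_B/A = 8.762 MeV
Fe-56 has the higher binding energy per nucleon, so it is the more tightly bound nucleus.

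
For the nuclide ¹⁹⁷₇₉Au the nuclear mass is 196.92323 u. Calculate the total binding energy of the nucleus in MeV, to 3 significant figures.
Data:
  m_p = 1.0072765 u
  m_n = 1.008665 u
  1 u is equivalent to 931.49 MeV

The nucleus contains 79 protons and 197 − 79 = 118 neutrons.
Total constituent mass: 79 × 1.0072765 + 118 × 1.008665 = 198.5973135 u
Δm = 198.5973135 − 196.92323 = 1.6740835 u
Binding energy = Δm·c² = 1.6740835 × 931.49 MeV/u = 1559.39 MeV

1560 MeV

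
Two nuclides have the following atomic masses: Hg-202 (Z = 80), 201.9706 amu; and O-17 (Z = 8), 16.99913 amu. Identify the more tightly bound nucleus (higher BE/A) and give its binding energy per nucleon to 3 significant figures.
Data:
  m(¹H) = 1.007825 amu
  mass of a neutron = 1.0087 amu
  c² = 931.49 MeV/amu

Hg-202; 7.92 MeV/nucleon

Hg-202: Σm = 80(1.007825) + 122(1.0087) = 203.687400 amu; Δm = 1.716800 amu; E_B = 1599.2 MeV; E_B/A = 7.917 MeV
O-17: Σm = 8(1.007825) + 9(1.0087) = 17.140900 amu; Δm = 0.141770 amu; E_B = 132.06 MeV; E_B/A = 7.768 MeV
Hg-202 has the higher binding energy per nucleon, so it is the more tightly bound nucleus.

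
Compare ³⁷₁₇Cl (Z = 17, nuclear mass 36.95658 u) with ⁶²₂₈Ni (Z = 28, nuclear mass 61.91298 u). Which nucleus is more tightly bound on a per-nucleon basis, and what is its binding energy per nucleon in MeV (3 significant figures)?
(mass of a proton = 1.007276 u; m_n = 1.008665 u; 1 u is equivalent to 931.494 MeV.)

³⁷₁₇Cl: Σm = 17(1.007276) + 20(1.008665) = 37.296992 u; Δm = 0.340412 u; E_B = 317.09 MeV; E_B/A = 8.570 MeV
⁶²₂₈Ni: Σm = 28(1.007276) + 34(1.008665) = 62.498338 u; Δm = 0.585358 u; E_B = 545.257 MeV; E_B/A = 8.794 MeV
⁶²₂₈Ni has the higher binding energy per nucleon, so it is the more tightly bound nucleus.

⁶²₂₈Ni; 8.79 MeV/nucleon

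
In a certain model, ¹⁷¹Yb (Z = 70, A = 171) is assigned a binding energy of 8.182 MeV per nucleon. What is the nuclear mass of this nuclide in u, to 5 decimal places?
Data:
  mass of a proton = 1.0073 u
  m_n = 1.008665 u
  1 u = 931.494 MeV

Total binding energy = 171 × 8.182 = 1399.122 MeV
Mass defect = 1399.122 MeV / (931.494 MeV/u) = 1.5020193 u
Constituent mass = 70(1.0073) + 101(1.008665) = 172.386165 u
Nuclear mass = 172.386165 − 1.5020193 = 170.8841457 u ≈ 170.88415 u (to 5 decimal places)

170.88415 u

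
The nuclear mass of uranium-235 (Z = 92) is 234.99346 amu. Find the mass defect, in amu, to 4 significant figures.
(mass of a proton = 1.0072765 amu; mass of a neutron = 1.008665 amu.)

1.915 amu

Mass of separated nucleons = 92(1.0072765) + 143(1.008665) = 92.6694380 + 144.239095 = 236.9085330 amu
The mass defect is 236.9085330 − 234.99346 = 1.9150730 amu.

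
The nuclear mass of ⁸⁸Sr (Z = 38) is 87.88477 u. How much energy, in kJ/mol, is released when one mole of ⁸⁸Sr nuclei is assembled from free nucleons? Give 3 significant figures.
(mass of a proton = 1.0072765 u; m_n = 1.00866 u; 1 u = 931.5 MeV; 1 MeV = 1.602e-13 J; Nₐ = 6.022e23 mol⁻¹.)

Z = 38, so N = A − Z = 88 − 38 = 50.
Total constituent mass: 38 × 1.0072765 + 50 × 1.00866 = 88.7095070 u
Mass defect Δm = 88.7095070 − 87.88477 = 0.8247370 u
Converting to energy: 0.8247370 u × 931.5 MeV/u = 768.243 MeV
Per nucleus in joules: 768.243 MeV × 1.602e-13 J/MeV = 1.2307e-10 J
Per mole: 1.2307e-10 J × 6.022e23 mol⁻¹ = 7.4113e+13 J/mol

7.41e+10 kJ/mol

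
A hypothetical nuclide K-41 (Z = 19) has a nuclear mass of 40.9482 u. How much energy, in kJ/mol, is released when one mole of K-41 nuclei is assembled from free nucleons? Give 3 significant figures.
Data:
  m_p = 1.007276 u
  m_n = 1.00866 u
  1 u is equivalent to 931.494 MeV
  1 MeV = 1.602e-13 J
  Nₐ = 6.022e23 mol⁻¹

3.42e+10 kJ/mol

With 19 protons and 22 neutrons (A = 41):
Total constituent mass: 19 × 1.007276 + 22 × 1.00866 = 41.328764 u
The mass defect is 41.328764 − 40.9482 = 0.380564 u.
Binding energy = Δm·c² = 0.380564 × 931.494 MeV/u = 354.493 MeV
Per nucleus in joules: 354.493 MeV × 1.602e-13 J/MeV = 5.6790e-11 J
Per mole: 5.6790e-11 J × 6.022e23 mol⁻¹ = 3.4199e+13 J/mol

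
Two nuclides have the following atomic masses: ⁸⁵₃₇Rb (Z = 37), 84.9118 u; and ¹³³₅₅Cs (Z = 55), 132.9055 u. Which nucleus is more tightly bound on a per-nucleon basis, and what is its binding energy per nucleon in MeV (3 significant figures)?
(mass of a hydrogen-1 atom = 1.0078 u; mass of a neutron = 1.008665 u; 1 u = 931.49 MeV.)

⁸⁵₃₇Rb; 8.69 MeV/nucleon

⁸⁵₃₇Rb: Σm = 37(1.0078) + 48(1.008665) = 85.704520 u; Δm = 0.792720 u; E_B = 738.41 MeV; E_B/A = 8.687 MeV
¹³³₅₅Cs: Σm = 55(1.0078) + 78(1.008665) = 134.104870 u; Δm = 1.199370 u; E_B = 1117.2 MeV; E_B/A = 8.400 MeV
⁸⁵₃₇Rb has the higher binding energy per nucleon, so it is the more tightly bound nucleus.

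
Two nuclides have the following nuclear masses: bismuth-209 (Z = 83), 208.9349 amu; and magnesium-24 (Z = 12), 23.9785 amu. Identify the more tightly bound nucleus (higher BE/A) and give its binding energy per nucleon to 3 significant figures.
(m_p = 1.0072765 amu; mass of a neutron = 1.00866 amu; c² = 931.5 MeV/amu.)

magnesium-24; 8.26 MeV/nucleon

bismuth-209: Σm = 83(1.0072765) + 126(1.00866) = 210.6951095 amu; Δm = 1.7602095 amu; E_B = 1639.6 MeV; E_B/A = 7.845 MeV
magnesium-24: Σm = 12(1.0072765) + 12(1.00866) = 24.1912380 amu; Δm = 0.2127380 amu; E_B = 198.17 MeV; E_B/A = 8.257 MeV
magnesium-24 has the higher binding energy per nucleon, so it is the more tightly bound nucleus.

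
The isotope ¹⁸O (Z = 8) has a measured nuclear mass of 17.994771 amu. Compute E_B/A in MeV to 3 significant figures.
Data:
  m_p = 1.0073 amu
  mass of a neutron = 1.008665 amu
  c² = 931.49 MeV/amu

7.78 MeV/nucleon

Z = 8, so N = A − Z = 18 − 8 = 10.
Mass of separated nucleons = 8(1.0073) + 10(1.008665) = 8.0584 + 10.086650 = 18.145050 amu
The mass defect is 18.145050 − 17.994771 = 0.150279 amu.
Binding energy = Δm·c² = 0.150279 × 931.49 MeV/amu = 139.983 MeV
BE/A = 139.983 MeV / 18 = 7.777 MeV/nucleon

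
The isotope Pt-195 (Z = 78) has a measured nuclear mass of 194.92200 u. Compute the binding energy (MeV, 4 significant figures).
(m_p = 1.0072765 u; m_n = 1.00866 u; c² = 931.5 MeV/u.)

Mass of separated nucleons = 78(1.0072765) + 117(1.00866) = 78.5675670 + 118.01322 = 196.5807870 u
Δm = 196.5807870 − 194.92200 = 1.6587870 u
Binding energy = Δm·c² = 1.6587870 × 931.5 MeV/u = 1545.16 MeV

1545 MeV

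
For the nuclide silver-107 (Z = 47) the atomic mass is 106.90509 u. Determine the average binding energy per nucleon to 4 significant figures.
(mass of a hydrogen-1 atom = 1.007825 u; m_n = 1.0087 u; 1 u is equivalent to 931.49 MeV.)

Σm = 47·m(¹H) + 60·m_n = 47.367775 + 60.5220 = 107.889775 u
Δm = 107.889775 − 106.90509 = 0.984685 u
E_B = 0.984685 × 931.49 = 917.224 MeV
BE/A = 917.224 MeV / 107 = 8.572 MeV/nucleon

8.572 MeV/nucleon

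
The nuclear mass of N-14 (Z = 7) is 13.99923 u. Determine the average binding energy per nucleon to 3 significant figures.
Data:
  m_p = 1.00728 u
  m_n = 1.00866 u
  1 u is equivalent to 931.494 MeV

7.48 MeV/nucleon

With 7 protons and 7 neutrons (A = 14):
Mass of separated nucleons = 7(1.00728) + 7(1.00866) = 7.05096 + 7.06062 = 14.11158 u
Mass defect Δm = 14.11158 − 13.99923 = 0.11235 u
E_B = 0.11235 × 931.494 = 104.653 MeV
Dividing by A = 14 gives 7.475 MeV per nucleon.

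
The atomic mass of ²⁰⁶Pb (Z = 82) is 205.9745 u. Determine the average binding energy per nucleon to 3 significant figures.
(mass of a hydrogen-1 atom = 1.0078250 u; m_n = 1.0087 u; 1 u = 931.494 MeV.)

The nucleus contains 82 protons and 206 − 82 = 124 neutrons.
Mass of separated nucleons = 82(1.0078250) + 124(1.0087) = 82.6416500 + 125.0788 = 207.7204500 u
Mass defect Δm = 207.7204500 − 205.9745 = 1.7459500 u
Binding energy = Δm·c² = 1.7459500 × 931.494 MeV/u = 1626.34 MeV
Dividing by A = 206 gives 7.8949 MeV per nucleon.

7.89 MeV/nucleon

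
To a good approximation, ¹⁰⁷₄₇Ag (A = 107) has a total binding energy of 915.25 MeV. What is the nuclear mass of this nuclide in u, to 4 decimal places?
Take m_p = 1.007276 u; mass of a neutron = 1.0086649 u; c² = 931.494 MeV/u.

106.8793 u

Mass defect = 915.25 MeV / (931.494 MeV/u) = 0.982561 u
Constituent mass = 47(1.007276) + 60(1.0086649) = 107.8618660 u
Nuclear mass = 107.8618660 − 0.982561 = 106.8793050 u ≈ 106.8793 u (to 4 decimal places)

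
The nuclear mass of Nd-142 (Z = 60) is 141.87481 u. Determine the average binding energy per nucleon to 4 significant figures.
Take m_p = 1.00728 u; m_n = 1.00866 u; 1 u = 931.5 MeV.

8.345 MeV/nucleon

Total constituent mass: 60 × 1.00728 + 82 × 1.00866 = 143.14692 u
Mass defect Δm = 143.14692 − 141.87481 = 1.27211 u
E_B = 1.27211 × 931.5 = 1184.97 MeV
BE/A = 1184.97 MeV / 142 = 8.345 MeV/nucleon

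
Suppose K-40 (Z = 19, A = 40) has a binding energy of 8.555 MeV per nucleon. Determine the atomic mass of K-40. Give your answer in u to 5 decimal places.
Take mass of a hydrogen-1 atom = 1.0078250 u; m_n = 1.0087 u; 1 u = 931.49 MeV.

Total binding energy = 40 × 8.555 = 342.200 MeV
Mass defect = 342.200 MeV / (931.49 MeV/u) = 0.3673684 u
Constituent mass = 19(1.0078250) + 21(1.0087) = 40.3313750 u
Atomic mass = 40.3313750 − 0.3673684 = 39.9640066 u ≈ 39.96401 u (to 5 decimal places)

39.96401 u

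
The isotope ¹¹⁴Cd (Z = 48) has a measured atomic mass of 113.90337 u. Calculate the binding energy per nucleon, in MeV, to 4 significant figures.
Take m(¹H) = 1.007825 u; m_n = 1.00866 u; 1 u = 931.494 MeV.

The nucleus contains 48 protons and 114 − 48 = 66 neutrons.
Σm = 48·m(¹H) + 66·m_n = 48.375600 + 66.57156 = 114.947160 u
Δm = 114.947160 − 113.90337 = 1.043790 u
Binding energy = Δm·c² = 1.043790 × 931.494 MeV/u = 972.284 MeV
BE/A = 972.284 MeV / 114 = 8.529 MeV/nucleon

8.529 MeV/nucleon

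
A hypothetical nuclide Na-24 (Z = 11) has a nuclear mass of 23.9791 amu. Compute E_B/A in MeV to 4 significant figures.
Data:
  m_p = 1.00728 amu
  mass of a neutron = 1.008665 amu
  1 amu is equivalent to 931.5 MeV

The nucleus contains 11 protons and 24 − 11 = 13 neutrons.
Mass of separated nucleons = 11(1.00728) + 13(1.008665) = 11.08008 + 13.112645 = 24.192725 amu
The mass defect is 24.192725 − 23.9791 = 0.213625 amu.
Converting to energy: 0.213625 amu × 931.5 MeV/amu = 198.992 MeV
BE/A = 198.992 MeV / 24 = 8.291 MeV/nucleon

8.291 MeV/nucleon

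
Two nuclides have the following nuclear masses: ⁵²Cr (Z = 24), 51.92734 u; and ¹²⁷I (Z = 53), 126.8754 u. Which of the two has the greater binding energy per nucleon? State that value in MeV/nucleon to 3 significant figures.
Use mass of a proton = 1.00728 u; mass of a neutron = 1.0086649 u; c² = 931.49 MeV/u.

⁵²Cr: Σm = 24(1.00728) + 28(1.0086649) = 52.4173372 u; Δm = 0.4899972 u; E_B = 456.427 MeV; E_B/A = 8.777 MeV
¹²⁷I: Σm = 53(1.00728) + 74(1.0086649) = 128.0270426 u; Δm = 1.1516426 u; E_B = 1072.74 MeV; E_B/A = 8.447 MeV
⁵²Cr has the higher binding energy per nucleon, so it is the more tightly bound nucleus.

⁵²Cr; 8.78 MeV/nucleon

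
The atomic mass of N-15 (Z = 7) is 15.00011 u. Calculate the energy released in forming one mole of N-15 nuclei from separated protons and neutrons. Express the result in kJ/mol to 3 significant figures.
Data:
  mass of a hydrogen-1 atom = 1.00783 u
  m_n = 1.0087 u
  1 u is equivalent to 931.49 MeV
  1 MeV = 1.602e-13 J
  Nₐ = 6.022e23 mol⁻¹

The nucleus contains 7 protons and 15 − 7 = 8 neutrons.
Mass of separated nucleons = 7(1.00783) + 8(1.0087) = 7.05481 + 8.0696 = 15.12441 u
The mass defect is 15.12441 − 15.00011 = 0.12430 u.
Converting to energy: 0.12430 u × 931.49 MeV/u = 115.784 MeV
Per nucleus in joules: 115.784 MeV × 1.602e-13 J/MeV = 1.8549e-11 J
Per mole: 1.8549e-11 J × 6.022e23 mol⁻¹ = 1.1170e+13 J/mol

1.12e+10 kJ/mol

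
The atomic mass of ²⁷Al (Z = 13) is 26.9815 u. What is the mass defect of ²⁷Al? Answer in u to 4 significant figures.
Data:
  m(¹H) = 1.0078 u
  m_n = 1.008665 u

With 13 protons and 14 neutrons (A = 27):
Mass of separated nucleons = 13(1.0078) + 14(1.008665) = 13.1014 + 14.121310 = 27.222710 u
Mass defect Δm = 27.222710 − 26.9815 = 0.241210 u

0.2412 u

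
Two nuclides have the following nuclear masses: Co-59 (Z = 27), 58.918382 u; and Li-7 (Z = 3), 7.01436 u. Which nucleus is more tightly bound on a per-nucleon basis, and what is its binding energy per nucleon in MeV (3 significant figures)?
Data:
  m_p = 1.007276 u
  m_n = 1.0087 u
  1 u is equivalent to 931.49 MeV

Co-59; 8.79 MeV/nucleon

Co-59: Σm = 27(1.007276) + 32(1.0087) = 59.474852 u; Δm = 0.556470 u; E_B = 518.35 MeV; E_B/A = 8.786 MeV
Li-7: Σm = 3(1.007276) + 4(1.0087) = 7.056628 u; Δm = 0.042268 u; E_B = 39.372 MeV; E_B/A = 5.6246 MeV
Co-59 has the higher binding energy per nucleon, so it is the more tightly bound nucleus.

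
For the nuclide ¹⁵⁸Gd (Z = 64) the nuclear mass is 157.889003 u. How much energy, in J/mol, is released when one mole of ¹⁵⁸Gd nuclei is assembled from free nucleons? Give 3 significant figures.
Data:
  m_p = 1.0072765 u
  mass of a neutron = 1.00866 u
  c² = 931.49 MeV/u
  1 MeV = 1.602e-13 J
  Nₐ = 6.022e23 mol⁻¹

Z = 64, so N = A − Z = 158 − 64 = 94.
Σm = 64·m_p + 94·m_n = 64.4656960 + 94.81404 = 159.2797360 u
Mass defect Δm = 159.2797360 − 157.889003 = 1.3907330 u
Converting to energy: 1.3907330 u × 931.49 MeV/u = 1295.45 MeV
Per nucleus in joules: 1295.45 MeV × 1.602e-13 J/MeV = 2.0753e-10 J
Per mole: 2.0753e-10 J × 6.022e23 mol⁻¹ = 1.2497e+14 J/mol

1.25e+14 J/mol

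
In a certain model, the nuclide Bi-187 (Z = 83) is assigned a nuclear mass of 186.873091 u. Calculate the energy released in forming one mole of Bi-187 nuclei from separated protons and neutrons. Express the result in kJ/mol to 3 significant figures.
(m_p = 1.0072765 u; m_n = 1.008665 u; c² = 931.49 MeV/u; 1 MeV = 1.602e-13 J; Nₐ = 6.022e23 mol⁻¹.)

Total constituent mass: 83 × 1.0072765 + 104 × 1.008665 = 188.5051095 u
Mass defect Δm = 188.5051095 − 186.873091 = 1.6320185 u
Converting to energy: 1.6320185 u × 931.49 MeV/u = 1520.21 MeV
Per nucleus in joules: 1520.21 MeV × 1.602e-13 J/MeV = 2.4354e-10 J
Per mole: 2.4354e-10 J × 6.022e23 mol⁻¹ = 1.4666e+14 J/mol

1.47e+11 kJ/mol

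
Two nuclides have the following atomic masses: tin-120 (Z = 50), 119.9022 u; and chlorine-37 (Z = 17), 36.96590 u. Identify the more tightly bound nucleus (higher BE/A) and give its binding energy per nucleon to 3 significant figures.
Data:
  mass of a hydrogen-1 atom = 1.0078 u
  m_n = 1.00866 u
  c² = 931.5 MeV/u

tin-120: Σm = 50(1.0078) + 70(1.00866) = 120.99620 u; Δm = 1.09400 u; E_B = 1019.06 MeV; E_B/A = 8.492 MeV
chlorine-37: Σm = 17(1.0078) + 20(1.00866) = 37.30580 u; Δm = 0.33990 u; E_B = 316.62 MeV; E_B/A = 8.557 MeV
chlorine-37 has the higher binding energy per nucleon, so it is the more tightly bound nucleus.

chlorine-37; 8.56 MeV/nucleon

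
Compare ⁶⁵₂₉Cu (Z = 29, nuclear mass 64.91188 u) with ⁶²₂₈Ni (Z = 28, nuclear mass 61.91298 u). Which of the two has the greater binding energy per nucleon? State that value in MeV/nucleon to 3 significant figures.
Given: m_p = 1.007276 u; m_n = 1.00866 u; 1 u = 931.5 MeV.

⁶⁵₂₉Cu: Σm = 29(1.007276) + 36(1.00866) = 65.522764 u; Δm = 0.610884 u; E_B = 569.04 MeV; E_B/A = 8.754 MeV
⁶²₂₈Ni: Σm = 28(1.007276) + 34(1.00866) = 62.498168 u; Δm = 0.585188 u; E_B = 545.10 MeV; E_B/A = 8.792 MeV
⁶²₂₈Ni has the higher binding energy per nucleon, so it is the more tightly bound nucleus.

⁶²₂₈Ni; 8.79 MeV/nucleon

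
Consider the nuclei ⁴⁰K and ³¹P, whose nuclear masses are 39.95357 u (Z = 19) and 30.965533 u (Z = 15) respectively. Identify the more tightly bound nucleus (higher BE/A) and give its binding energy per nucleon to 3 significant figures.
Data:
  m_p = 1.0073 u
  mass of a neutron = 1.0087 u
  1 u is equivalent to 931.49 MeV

⁴⁰K: Σm = 19(1.0073) + 21(1.0087) = 40.3214 u; Δm = 0.36783 u; E_B = 342.63 MeV; E_B/A = 8.566 MeV
³¹P: Σm = 15(1.0073) + 16(1.0087) = 31.2487 u; Δm = 0.283167 u; E_B = 263.77 MeV; E_B/A = 8.509 MeV
⁴⁰K has the higher binding energy per nucleon, so it is the more tightly bound nucleus.

⁴⁰K; 8.57 MeV/nucleon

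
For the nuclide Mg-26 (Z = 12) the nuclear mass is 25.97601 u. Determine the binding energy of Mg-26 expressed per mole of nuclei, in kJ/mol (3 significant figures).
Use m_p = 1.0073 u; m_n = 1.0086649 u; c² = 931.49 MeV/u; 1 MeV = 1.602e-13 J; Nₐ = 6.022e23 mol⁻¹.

Total constituent mass: 12 × 1.0073 + 14 × 1.0086649 = 26.2089086 u
The mass defect is 26.2089086 − 25.97601 = 0.2328986 u.
Converting to energy: 0.2328986 u × 931.49 MeV/u = 216.943 MeV
Per nucleus in joules: 216.943 MeV × 1.602e-13 J/MeV = 3.4754e-11 J
Per mole: 3.4754e-11 J × 6.022e23 mol⁻¹ = 2.0929e+13 J/mol

2.09e+10 kJ/mol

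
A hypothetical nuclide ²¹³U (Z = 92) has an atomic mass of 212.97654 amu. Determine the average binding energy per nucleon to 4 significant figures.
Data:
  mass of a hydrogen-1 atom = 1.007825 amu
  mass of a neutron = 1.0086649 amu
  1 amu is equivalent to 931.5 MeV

7.836 MeV/nucleon

The nucleus contains 92 protons and 213 − 92 = 121 neutrons.
Total constituent mass: 92 × 1.007825 + 121 × 1.0086649 = 214.7683529 amu
Mass defect Δm = 214.7683529 − 212.97654 = 1.7918129 amu
E_B = 1.7918129 × 931.5 = 1669.07 MeV
Per nucleon: 1669.07 / 213 = 7.836 MeV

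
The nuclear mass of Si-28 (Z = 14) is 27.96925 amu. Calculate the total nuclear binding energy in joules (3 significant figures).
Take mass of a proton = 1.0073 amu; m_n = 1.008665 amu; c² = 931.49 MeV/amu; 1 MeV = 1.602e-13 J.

3.79e-11 J

Z = 14, so N = A − Z = 28 − 14 = 14.
Mass of separated nucleons = 14(1.0073) + 14(1.008665) = 14.1022 + 14.121310 = 28.223510 amu
Δm = 28.223510 − 27.96925 = 0.254260 amu
E_B = 0.254260 × 931.49 = 236.841 MeV
In joules: 236.841 MeV × 1.602e-13 J/MeV = 3.7942e-11 J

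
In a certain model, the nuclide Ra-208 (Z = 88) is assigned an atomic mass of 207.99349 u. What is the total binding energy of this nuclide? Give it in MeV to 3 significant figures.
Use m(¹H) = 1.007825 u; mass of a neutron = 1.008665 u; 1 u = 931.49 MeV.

Z = 88, so N = A − Z = 208 − 88 = 120.
Total constituent mass: 88 × 1.007825 + 120 × 1.008665 = 209.728400 u
Mass defect Δm = 209.728400 − 207.99349 = 1.734910 u
Converting to energy: 1.734910 u × 931.49 MeV/u = 1616.05 MeV

1620 MeV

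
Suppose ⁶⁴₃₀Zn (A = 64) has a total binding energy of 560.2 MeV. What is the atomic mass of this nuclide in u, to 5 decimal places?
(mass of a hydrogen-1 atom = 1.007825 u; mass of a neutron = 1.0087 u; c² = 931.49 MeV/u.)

63.92915 u

Mass defect = 560.2 MeV / (931.49 MeV/u) = 0.6014021 u
Constituent mass = 30(1.007825) + 34(1.0087) = 64.530550 u
Atomic mass = 64.530550 − 0.6014021 = 63.9291479 u ≈ 63.92915 u (to 5 decimal places)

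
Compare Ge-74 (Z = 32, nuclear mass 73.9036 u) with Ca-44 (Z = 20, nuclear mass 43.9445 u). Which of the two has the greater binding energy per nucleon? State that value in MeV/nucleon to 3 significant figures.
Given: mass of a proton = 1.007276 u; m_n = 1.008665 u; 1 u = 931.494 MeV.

Ge-74: Σm = 32(1.007276) + 42(1.008665) = 74.596762 u; Δm = 0.693162 u; E_B = 645.68 MeV; E_B/A = 8.725 MeV
Ca-44: Σm = 20(1.007276) + 24(1.008665) = 44.353480 u; Δm = 0.408980 u; E_B = 380.96 MeV; E_B/A = 8.658 MeV
Ge-74 has the higher binding energy per nucleon, so it is the more tightly bound nucleus.

Ge-74; 8.73 MeV/nucleon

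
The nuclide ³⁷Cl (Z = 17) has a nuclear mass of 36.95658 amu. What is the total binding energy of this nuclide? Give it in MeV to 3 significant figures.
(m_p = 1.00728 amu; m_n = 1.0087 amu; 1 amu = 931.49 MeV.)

318 MeV

With 17 protons and 20 neutrons (A = 37):
Total constituent mass: 17 × 1.00728 + 20 × 1.0087 = 37.29776 amu
The mass defect is 37.29776 − 36.95658 = 0.34118 amu.
Binding energy = Δm·c² = 0.34118 × 931.49 MeV/amu = 317.806 MeV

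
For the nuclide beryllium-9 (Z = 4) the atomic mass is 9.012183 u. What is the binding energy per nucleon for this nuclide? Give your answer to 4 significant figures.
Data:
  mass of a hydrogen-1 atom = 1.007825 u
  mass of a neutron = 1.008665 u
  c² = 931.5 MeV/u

Total constituent mass: 4 × 1.007825 + 5 × 1.008665 = 9.074625 u
Δm = 9.074625 − 9.012183 = 0.062442 u
Binding energy = Δm·c² = 0.062442 × 931.5 MeV/u = 58.1647 MeV
Dividing by A = 9 gives 6.463 MeV per nucleon.

6.463 MeV/nucleon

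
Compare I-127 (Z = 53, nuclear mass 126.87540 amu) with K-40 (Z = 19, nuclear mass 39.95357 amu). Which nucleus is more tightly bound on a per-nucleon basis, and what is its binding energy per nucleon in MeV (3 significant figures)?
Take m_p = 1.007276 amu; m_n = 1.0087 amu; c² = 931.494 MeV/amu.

I-127: Σm = 53(1.007276) + 74(1.0087) = 128.029428 amu; Δm = 1.154028 amu; E_B = 1074.97 MeV; E_B/A = 8.464 MeV
K-40: Σm = 19(1.007276) + 21(1.0087) = 40.320944 amu; Δm = 0.367374 amu; E_B = 342.21 MeV; E_B/A = 8.555 MeV
K-40 has the higher binding energy per nucleon, so it is the more tightly bound nucleus.

K-40; 8.56 MeV/nucleon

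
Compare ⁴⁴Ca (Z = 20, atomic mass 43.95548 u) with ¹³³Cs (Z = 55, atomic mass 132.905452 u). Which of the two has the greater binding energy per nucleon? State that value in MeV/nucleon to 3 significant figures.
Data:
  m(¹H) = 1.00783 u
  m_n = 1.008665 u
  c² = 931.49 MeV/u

⁴⁴Ca; 8.66 MeV/nucleon

⁴⁴Ca: Σm = 20(1.00783) + 24(1.008665) = 44.364560 u; Δm = 0.409080 u; E_B = 381.05 MeV; E_B/A = 8.660 MeV
¹³³Cs: Σm = 55(1.00783) + 78(1.008665) = 134.106520 u; Δm = 1.201068 u; E_B = 1118.8 MeV; E_B/A = 8.412 MeV
⁴⁴Ca has the higher binding energy per nucleon, so it is the more tightly bound nucleus.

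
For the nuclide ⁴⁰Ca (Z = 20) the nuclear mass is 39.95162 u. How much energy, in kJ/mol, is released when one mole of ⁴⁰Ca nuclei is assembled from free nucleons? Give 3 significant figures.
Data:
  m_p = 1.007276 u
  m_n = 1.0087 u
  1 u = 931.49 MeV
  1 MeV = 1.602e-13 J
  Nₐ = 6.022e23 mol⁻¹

3.31e+10 kJ/mol

Z = 20, so N = A − Z = 40 − 20 = 20.
Σm = 20·m_p + 20·m_n = 20.145520 + 20.1740 = 40.319520 u
Δm = 40.319520 − 39.95162 = 0.367900 u
E_B = 0.367900 × 931.49 = 342.695 MeV
Per nucleus in joules: 342.695 MeV × 1.602e-13 J/MeV = 5.4900e-11 J
Per mole: 5.4900e-11 J × 6.022e23 mol⁻¹ = 3.3061e+13 J/mol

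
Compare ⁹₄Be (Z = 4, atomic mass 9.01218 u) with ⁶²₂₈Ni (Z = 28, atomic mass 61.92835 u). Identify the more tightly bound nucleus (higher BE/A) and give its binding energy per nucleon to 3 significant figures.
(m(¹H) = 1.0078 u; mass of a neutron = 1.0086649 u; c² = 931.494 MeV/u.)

⁹₄Be: Σm = 4(1.0078) + 5(1.0086649) = 9.0745245 u; Δm = 0.0623445 u; E_B = 58.074 MeV; E_B/A = 6.453 MeV
⁶²₂₈Ni: Σm = 28(1.0078) + 34(1.0086649) = 62.5130066 u; Δm = 0.5846566 u; E_B = 544.60 MeV; E_B/A = 8.784 MeV
⁶²₂₈Ni has the higher binding energy per nucleon, so it is the more tightly bound nucleus.

⁶²₂₈Ni; 8.78 MeV/nucleon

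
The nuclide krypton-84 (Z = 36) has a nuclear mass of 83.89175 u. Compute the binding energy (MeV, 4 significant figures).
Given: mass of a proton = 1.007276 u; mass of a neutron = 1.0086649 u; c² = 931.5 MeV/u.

732.3 MeV

Z = 36, so N = A − Z = 84 − 36 = 48.
Mass of separated nucleons = 36(1.007276) + 48(1.0086649) = 36.261936 + 48.4159152 = 84.6778512 u
Mass defect Δm = 84.6778512 − 83.89175 = 0.7861012 u
Converting to energy: 0.7861012 u × 931.5 MeV/u = 732.253 MeV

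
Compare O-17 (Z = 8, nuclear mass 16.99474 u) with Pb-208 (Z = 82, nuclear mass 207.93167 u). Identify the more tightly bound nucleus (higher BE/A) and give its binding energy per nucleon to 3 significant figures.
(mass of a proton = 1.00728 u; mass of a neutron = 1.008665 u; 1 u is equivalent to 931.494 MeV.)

O-17: Σm = 8(1.00728) + 9(1.008665) = 17.136225 u; Δm = 0.141485 u; E_B = 131.79 MeV; E_B/A = 7.752 MeV
Pb-208: Σm = 82(1.00728) + 126(1.008665) = 209.688750 u; Δm = 1.757080 u; E_B = 1636.7 MeV; E_B/A = 7.869 MeV
Pb-208 has the higher binding energy per nucleon, so it is the more tightly bound nucleus.

Pb-208; 7.87 MeV/nucleon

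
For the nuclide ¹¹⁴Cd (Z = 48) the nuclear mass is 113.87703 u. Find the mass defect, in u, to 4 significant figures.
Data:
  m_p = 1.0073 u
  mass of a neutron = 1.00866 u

Z = 48, so N = A − Z = 114 − 48 = 66.
Total constituent mass: 48 × 1.0073 + 66 × 1.00866 = 114.92196 u
Δm = 114.92196 − 113.87703 = 1.04493 u

1.045 u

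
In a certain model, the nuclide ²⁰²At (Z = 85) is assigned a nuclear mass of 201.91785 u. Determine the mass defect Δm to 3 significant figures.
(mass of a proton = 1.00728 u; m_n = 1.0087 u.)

Σm = 85·m_p + 117·m_n = 85.61880 + 118.0179 = 203.63670 u
Δm = 203.63670 − 201.91785 = 1.71885 u

1.72 u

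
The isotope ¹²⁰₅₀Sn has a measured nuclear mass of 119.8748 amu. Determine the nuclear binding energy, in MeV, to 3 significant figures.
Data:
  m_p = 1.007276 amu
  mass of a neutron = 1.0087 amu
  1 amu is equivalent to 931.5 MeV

1020 MeV

Σm = 50·m_p + 70·m_n = 50.363800 + 70.6090 = 120.972800 amu
Mass defect Δm = 120.972800 − 119.8748 = 1.098000 amu
Converting to energy: 1.098000 amu × 931.5 MeV/amu = 1022.79 MeV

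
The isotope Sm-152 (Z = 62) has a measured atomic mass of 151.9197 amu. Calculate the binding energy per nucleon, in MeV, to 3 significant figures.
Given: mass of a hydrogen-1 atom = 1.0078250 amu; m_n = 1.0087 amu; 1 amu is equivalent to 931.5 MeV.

8.26 MeV/nucleon

The nucleus contains 62 protons and 152 − 62 = 90 neutrons.
Σm = 62·m(¹H) + 90·m_n = 62.4851500 + 90.7830 = 153.2681500 amu
Δm = 153.2681500 − 151.9197 = 1.3484500 amu
Converting to energy: 1.3484500 amu × 931.5 MeV/amu = 1256.08 MeV
BE/A = 1256.08 MeV / 152 = 8.264 MeV/nucleon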